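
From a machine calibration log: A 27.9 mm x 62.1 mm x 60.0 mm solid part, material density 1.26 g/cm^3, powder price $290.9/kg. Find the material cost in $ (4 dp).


V = 27.9 * 62.1 * 60.0 = 103955.4 mm^3 = 103.9554 cm^3
Mass = 103.9554 * 1.26 / 1000 = 0.1309838 kg
Cost = 0.1309838 * 290.9 = 38.1032 $


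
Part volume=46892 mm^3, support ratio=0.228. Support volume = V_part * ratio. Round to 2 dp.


V_support = 46892 * 0.228 = 10691.38 mm^3


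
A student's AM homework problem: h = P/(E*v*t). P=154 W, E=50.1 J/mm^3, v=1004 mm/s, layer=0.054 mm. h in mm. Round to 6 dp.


h = 154 / (50.1*1004*0.054) = 0.056696 mm


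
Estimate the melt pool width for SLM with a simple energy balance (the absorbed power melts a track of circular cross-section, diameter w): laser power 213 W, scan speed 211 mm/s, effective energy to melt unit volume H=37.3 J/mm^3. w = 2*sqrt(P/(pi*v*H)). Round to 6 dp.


w = 2*sqrt(213/(pi*211*37.3)) = 0.18563 mm


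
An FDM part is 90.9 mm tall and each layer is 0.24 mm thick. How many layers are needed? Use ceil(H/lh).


Layers = ceil(90.9/0.24) = 379


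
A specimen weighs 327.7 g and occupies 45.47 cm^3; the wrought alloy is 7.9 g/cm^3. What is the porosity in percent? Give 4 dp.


rho_part = 327.7 / 45.47 = 7.20694964 g/cm^3
Porosity = (1 - 7.20694964/7.9)*100 = 8.7728 %


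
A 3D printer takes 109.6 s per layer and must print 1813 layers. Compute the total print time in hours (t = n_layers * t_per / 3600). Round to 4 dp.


t = 1813 * 109.6 / 3600 = 55.1958 hrs


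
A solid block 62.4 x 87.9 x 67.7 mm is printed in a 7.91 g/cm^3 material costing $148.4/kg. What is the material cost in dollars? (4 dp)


V = 62.4 * 87.9 * 67.7 = 371331.792 mm^3 = 371.331792 cm^3
Mass = 371.331792 * 7.91 / 1000 = 2.93723447 kg
Cost = 2.93723447 * 148.4 = 435.8856 $


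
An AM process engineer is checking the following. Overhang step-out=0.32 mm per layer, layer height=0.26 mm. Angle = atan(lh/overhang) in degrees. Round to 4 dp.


angle = atan(0.26/0.32) = 39.0939 degrees


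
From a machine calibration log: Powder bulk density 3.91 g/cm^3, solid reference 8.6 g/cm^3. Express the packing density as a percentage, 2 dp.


Packing = (3.91/8.6)*100 = 45.47 %


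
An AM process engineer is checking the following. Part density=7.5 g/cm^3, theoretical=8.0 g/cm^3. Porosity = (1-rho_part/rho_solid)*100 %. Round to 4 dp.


Porosity = (1-7.5/8.0)*100 = 6.25 %


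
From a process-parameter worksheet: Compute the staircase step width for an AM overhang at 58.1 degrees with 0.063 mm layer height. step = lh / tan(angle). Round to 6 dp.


step = 0.063 / tan(58.1) = 0.039214 mm


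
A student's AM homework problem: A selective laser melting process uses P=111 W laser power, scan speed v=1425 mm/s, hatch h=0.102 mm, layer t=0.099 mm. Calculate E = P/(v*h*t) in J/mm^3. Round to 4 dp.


E = 111 / (1425*0.102*0.099) = 7.7139 J/mm^3


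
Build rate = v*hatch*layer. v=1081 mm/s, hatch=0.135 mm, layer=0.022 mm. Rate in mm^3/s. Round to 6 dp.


Rate = 1081 * 0.135 * 0.022 = 3.21057 mm^3/s


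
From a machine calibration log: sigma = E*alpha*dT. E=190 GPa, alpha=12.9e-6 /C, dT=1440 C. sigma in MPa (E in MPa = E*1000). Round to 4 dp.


sigma = 190*1000 * 12.9e-6 * 1440 = 3529.44 MPa


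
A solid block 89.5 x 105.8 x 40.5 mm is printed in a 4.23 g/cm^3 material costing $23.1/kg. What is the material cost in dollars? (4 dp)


V = 89.5 * 105.8 * 40.5 = 383498.55 mm^3 = 383.49855 cm^3
Mass = 383.49855 * 4.23 / 1000 = 1.62219887 kg
Cost = 1.62219887 * 23.1 = 37.4728 $


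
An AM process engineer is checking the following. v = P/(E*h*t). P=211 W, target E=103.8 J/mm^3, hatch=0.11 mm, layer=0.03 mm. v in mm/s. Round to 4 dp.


v = 211 / (103.8*0.11*0.03) = 615.9865 mm/s


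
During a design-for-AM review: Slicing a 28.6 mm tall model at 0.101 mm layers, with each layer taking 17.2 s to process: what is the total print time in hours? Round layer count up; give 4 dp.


Layers = ceil(28.6/0.101) = 284
t = 284 * 17.2 / 3600 = 1.3569 hrs


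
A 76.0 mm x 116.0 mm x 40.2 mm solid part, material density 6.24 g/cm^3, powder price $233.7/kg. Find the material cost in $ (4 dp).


V = 76.0 * 116.0 * 40.2 = 354403.2 mm^3 = 354.4032 cm^3
Mass = 354.4032 * 6.24 / 1000 = 2.21147597 kg
Cost = 2.21147597 * 233.7 = 516.8219 $


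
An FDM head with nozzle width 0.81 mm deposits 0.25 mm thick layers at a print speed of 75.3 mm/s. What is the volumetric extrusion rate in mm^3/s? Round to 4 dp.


Rate = 0.81 * 0.25 * 75.3 = 15.2483 mm^3/s


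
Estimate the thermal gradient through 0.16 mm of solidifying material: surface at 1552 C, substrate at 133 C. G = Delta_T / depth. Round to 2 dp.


G = (1552-133)/0.16 = 8868.75 C/mm


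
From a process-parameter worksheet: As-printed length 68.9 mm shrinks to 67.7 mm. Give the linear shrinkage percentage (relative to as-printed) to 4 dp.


Shrinkage = ((68.9-67.7)/68.9)*100 = 1.7417 %


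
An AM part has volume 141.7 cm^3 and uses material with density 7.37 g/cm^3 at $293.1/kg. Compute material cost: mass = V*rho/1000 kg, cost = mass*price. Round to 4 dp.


Mass = 141.7*7.37/1000 = 1.044329 kg
Cost = 1.044329 * 293.1 = 306.0928 $


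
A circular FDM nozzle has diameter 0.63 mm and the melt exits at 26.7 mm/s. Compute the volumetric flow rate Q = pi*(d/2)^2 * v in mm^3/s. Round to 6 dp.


A = pi*(0.63/2)^2 = 0.31172453 mm^2
Q = 0.31172453 * 26.7 = 8.323045 mm^3/s


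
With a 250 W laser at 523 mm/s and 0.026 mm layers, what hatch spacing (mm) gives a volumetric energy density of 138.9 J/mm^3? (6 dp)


h = 250 / (138.9*523*0.026) = 0.132362 mm


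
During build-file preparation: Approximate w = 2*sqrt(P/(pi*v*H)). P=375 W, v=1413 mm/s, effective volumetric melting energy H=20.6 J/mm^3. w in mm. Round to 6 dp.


w = 2*sqrt(375/(pi*1413*20.6)) = 0.128075 mm


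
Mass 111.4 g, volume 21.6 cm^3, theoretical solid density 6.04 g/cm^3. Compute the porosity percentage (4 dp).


rho_part = 111.4 / 21.6 = 5.15740741 g/cm^3
Porosity = (1 - 5.15740741/6.04)*100 = 14.6125 %


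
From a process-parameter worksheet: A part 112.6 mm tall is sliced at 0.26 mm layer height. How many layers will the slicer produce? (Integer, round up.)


Layers = ceil(112.6/0.26) = 434


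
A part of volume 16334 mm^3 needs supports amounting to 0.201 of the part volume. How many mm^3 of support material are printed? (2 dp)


V_support = 16334 * 0.201 = 3283.13 mm^3


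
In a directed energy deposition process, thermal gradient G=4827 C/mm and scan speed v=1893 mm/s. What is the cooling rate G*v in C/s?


CR = 4827 * 1893 = 9137511 C/s


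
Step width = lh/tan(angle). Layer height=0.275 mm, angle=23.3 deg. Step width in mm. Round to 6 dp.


step = 0.275 / tan(23.3) = 0.638543 mm


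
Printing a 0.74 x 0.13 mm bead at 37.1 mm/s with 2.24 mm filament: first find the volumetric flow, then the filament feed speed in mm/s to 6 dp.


Q = 0.74 * 0.13 * 37.1 = 3.56902 mm^3/s
A_fil = pi*(2.24/2)^2 = 3.94081382 mm^2
v_feed = 3.56902 / 3.94081382 = 0.905656 mm/s


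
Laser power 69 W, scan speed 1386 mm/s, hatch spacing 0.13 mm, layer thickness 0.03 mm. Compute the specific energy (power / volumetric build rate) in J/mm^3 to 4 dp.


Build rate = 1386 * 0.13 * 0.03 = 5.4054 mm^3/s
SE = 69 / 5.4054 = 12.765 J/mm^3


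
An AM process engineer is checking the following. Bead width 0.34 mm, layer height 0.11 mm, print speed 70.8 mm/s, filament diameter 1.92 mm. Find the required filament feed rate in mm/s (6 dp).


Q = 0.34 * 0.11 * 70.8 = 2.64792 mm^3/s
A_fil = pi*(1.92/2)^2 = 2.89529179 mm^2
v_feed = 2.64792 / 2.89529179 = 0.914561 mm/s


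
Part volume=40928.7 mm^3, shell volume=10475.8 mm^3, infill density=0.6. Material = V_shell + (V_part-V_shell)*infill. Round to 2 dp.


V_infill = (40928.7 - 10475.8) * 0.6 = 18271.74
V_total = 10475.8 + 18271.74 = 28747.54 mm^3


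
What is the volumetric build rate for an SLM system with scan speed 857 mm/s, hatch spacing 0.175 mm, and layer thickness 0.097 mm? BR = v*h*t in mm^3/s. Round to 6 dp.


Rate = 857 * 0.175 * 0.097 = 14.547575 mm^3/s


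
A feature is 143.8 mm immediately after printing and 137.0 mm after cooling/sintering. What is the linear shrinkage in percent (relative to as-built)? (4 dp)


Shrinkage = ((143.8-137.0)/143.8)*100 = 4.7288 %


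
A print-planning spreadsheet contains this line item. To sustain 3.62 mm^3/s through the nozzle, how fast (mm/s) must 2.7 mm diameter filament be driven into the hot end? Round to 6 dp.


A = pi*(2.7/2)^2 = 5.725553
v = 3.62 / 5.725553 = 0.632253 mm/s


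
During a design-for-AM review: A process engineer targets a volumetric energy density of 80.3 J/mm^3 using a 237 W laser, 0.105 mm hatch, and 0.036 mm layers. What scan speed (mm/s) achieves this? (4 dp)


v = 237 / (80.3*0.105*0.036) = 780.8022 mm/s


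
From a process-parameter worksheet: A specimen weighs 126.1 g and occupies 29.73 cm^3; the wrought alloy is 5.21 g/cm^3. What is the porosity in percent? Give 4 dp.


rho_part = 126.1 / 29.73 = 4.2415069 g/cm^3
Porosity = (1 - 4.2415069/5.21)*100 = 18.5891 %


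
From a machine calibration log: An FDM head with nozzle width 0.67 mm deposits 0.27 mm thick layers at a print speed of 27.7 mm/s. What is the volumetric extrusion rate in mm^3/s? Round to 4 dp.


Rate = 0.67 * 0.27 * 27.7 = 5.0109 mm^3/s


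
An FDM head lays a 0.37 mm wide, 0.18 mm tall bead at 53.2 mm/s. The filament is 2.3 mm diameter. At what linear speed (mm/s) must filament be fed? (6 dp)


Q = 0.37 * 0.18 * 53.2 = 3.54312 mm^3/s
A_fil = pi*(2.3/2)^2 = 4.15475628 mm^2
v_feed = 3.54312 / 4.15475628 = 0.852786 mm/s


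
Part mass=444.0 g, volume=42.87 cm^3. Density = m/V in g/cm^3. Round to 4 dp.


rho = 444.0 / 42.87 = 10.3569 g/cm^3


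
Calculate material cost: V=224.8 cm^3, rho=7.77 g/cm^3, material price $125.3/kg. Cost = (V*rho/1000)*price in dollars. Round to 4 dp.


Mass = 224.8*7.77/1000 = 1.746696 kg
Cost = 1.746696 * 125.3 = 218.861 $


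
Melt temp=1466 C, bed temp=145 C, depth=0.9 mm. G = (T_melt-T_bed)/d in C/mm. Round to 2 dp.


G = (1466-145)/0.9 = 1467.78 C/mm


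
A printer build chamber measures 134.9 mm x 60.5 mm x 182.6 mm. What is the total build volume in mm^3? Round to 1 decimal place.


V = 134.9 * 60.5 * 182.6 = 1490280.8 mm^3


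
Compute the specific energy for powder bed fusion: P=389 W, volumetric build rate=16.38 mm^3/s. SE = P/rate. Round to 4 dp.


SE = 389 / 16.38 = 23.7485 J/mm^3


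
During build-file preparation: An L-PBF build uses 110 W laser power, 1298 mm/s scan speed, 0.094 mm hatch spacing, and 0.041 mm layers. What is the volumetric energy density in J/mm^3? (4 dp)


E = 110 / (1298*0.094*0.041) = 21.989 J/mm^3


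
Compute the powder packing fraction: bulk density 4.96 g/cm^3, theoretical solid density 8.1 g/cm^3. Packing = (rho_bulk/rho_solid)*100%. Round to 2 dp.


Packing = (4.96/8.1)*100 = 61.23 %


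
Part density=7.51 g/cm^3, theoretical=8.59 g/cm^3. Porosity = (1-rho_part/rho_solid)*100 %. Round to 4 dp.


Porosity = (1-7.51/8.59)*100 = 12.5728 %


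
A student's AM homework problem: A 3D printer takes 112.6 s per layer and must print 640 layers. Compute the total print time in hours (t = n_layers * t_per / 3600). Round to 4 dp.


t = 640 * 112.6 / 3600 = 20.0178 hrs


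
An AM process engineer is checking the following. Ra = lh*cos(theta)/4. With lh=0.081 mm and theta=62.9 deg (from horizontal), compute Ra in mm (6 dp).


Ra = 0.081 * cos(62.9) / 4 = 0.009225 mm


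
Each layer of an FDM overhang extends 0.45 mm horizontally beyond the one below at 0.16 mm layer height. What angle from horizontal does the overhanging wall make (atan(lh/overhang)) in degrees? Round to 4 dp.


angle = atan(0.16/0.45) = 19.5731 degrees


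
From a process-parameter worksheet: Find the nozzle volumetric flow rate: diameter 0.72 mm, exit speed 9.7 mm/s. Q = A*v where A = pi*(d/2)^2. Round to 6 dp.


A = pi*(0.72/2)^2 = 0.40715041 mm^2
Q = 0.40715041 * 9.7 = 3.949359 mm^3/s


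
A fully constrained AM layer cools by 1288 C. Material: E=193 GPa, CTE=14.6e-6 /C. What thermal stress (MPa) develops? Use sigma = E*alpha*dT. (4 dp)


sigma = 193*1000 * 14.6e-6 * 1288 = 3629.3264 MPa


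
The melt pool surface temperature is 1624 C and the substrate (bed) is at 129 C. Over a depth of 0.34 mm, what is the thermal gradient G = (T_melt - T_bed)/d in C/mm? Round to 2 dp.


G = (1624-129)/0.34 = 4397.06 C/mm


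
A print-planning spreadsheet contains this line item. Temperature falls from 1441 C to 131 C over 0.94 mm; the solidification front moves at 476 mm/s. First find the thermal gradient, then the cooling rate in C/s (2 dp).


G = (1441-131)/0.94 = 1393.61702128 C/mm
CR = 1393.61702128 * 476 = 663361.7 C/s


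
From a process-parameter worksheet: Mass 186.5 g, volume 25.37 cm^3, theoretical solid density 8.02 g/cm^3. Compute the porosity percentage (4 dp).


rho_part = 186.5 / 25.37 = 7.35120221 g/cm^3
Porosity = (1 - 7.35120221/8.02)*100 = 8.3391 %


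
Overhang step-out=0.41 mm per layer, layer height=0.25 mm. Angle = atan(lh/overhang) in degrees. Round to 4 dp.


angle = atan(0.25/0.41) = 31.373 degrees


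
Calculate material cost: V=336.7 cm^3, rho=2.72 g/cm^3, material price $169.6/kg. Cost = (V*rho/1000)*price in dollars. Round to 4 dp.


Mass = 336.7*2.72/1000 = 0.915824 kg
Cost = 0.915824 * 169.6 = 155.3238 $


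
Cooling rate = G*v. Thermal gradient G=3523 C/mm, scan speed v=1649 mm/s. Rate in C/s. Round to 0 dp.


CR = 3523 * 1649 = 5809427 C/s


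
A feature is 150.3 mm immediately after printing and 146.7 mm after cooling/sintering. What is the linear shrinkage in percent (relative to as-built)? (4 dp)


Shrinkage = ((150.3-146.7)/150.3)*100 = 2.3952 %


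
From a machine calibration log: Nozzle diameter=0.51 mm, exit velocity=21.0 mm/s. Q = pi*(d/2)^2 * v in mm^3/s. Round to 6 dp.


A = pi*(0.51/2)^2 = 0.20428206 mm^2
Q = 0.20428206 * 21.0 = 4.289923 mm^3/s


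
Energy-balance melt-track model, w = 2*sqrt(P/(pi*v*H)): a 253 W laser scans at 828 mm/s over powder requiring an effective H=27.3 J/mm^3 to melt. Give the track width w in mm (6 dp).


w = 2*sqrt(253/(pi*828*27.3)) = 0.119376 mm


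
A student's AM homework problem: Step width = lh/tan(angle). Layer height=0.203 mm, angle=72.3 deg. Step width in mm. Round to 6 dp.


step = 0.203 / tan(72.3) = 0.064786 mm


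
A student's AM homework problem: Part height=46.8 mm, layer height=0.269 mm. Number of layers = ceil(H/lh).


Layers = ceil(46.8/0.269) = 174


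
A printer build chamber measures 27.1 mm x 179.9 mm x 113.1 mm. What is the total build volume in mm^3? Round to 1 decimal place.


V = 27.1 * 179.9 * 113.1 = 551395.3 mm^3


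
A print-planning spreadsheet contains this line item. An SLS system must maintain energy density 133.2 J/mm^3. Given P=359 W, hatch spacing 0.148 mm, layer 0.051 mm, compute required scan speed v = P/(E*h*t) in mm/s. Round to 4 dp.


v = 359 / (133.2*0.148*0.051) = 357.0741 mm/s


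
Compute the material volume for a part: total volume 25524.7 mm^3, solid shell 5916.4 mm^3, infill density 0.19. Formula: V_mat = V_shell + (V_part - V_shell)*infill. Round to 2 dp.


V_infill = (25524.7 - 5916.4) * 0.19 = 3725.58
V_total = 5916.4 + 3725.58 = 9641.98 mm^3


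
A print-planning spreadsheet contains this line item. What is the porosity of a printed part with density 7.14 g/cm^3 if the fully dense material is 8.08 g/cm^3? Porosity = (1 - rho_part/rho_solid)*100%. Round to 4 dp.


Porosity = (1-7.14/8.08)*100 = 11.6337 %


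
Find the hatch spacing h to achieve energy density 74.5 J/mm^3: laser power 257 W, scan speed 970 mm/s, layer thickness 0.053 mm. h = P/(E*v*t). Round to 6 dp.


h = 257 / (74.5*970*0.053) = 0.067101 mm


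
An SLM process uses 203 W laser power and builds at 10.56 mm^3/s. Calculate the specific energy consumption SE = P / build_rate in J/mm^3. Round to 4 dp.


SE = 203 / 10.56 = 19.2235 J/mm^3


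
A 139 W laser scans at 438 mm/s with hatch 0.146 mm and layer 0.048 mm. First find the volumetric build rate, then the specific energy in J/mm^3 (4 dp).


Build rate = 438 * 0.146 * 0.048 = 3.069504 mm^3/s
SE = 139 / 3.069504 = 45.2842 J/mm^3


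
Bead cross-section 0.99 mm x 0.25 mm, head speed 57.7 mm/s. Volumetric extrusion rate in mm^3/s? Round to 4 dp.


Rate = 0.99 * 0.25 * 57.7 = 14.2808 mm^3/s


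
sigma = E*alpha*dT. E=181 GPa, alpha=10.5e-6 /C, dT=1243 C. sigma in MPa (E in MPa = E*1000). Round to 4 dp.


sigma = 181*1000 * 10.5e-6 * 1243 = 2362.3215 MPa


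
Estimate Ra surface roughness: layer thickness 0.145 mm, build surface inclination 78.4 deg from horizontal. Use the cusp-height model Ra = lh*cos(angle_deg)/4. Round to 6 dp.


Ra = 0.145 * cos(78.4) / 4 = 0.007289 mm


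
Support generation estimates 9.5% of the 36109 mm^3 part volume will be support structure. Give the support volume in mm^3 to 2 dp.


V_support = 36109 * 0.095 = 3430.36 mm^3


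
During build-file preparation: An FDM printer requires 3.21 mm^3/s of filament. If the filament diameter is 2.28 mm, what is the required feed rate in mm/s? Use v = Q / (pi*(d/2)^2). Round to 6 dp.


A = pi*(2.28/2)^2 = 4.082814
v = 3.21 / 4.082814 = 0.786222 mm/s


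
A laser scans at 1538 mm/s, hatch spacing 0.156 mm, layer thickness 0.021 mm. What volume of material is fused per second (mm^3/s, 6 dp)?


Rate = 1538 * 0.156 * 0.021 = 5.038488 mm^3/s


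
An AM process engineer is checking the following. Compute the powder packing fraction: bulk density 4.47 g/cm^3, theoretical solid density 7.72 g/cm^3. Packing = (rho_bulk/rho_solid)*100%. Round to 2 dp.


Packing = (4.47/7.72)*100 = 57.9 %


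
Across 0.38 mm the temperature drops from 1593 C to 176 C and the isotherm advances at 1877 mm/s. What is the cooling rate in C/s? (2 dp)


G = (1593-176)/0.38 = 3728.94736842 C/mm
CR = 3728.94736842 * 1877 = 6999234.21 C/s


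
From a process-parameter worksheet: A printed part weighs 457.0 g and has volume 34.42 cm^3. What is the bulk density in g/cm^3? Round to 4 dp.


rho = 457.0 / 34.42 = 13.2772 g/cm^3


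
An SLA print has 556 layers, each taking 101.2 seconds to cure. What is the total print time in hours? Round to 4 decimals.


t = 556 * 101.2 / 3600 = 15.6298 hrs


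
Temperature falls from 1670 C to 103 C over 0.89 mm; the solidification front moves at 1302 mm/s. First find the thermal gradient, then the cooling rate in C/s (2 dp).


G = (1670-103)/0.89 = 1760.6741573 C/mm
CR = 1760.6741573 * 1302 = 2292397.75 C/s


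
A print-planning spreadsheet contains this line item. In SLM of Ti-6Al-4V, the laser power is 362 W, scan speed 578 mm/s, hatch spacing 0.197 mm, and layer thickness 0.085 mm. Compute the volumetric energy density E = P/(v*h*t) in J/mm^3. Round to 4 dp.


E = 362 / (578*0.197*0.085) = 37.4021 J/mm^3


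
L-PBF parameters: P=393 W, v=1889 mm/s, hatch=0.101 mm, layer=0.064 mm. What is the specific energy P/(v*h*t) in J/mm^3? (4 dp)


Build rate = 1889 * 0.101 * 0.064 = 12.210496 mm^3/s
SE = 393 / 12.210496 = 32.1854 J/mm^3


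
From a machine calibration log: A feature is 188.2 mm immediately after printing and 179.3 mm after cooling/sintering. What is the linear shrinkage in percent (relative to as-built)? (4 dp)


Shrinkage = ((188.2-179.3)/188.2)*100 = 4.729 %


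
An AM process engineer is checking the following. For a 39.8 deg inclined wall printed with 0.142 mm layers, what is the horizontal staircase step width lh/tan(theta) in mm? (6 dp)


step = 0.142 / tan(39.8) = 0.170434 mm


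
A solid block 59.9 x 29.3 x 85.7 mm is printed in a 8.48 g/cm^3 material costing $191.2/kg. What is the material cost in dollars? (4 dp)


V = 59.9 * 29.3 * 85.7 = 150409.499 mm^3 = 150.409499 cm^3
Mass = 150.409499 * 8.48 / 1000 = 1.27547255 kg
Cost = 1.27547255 * 191.2 = 243.8704 $


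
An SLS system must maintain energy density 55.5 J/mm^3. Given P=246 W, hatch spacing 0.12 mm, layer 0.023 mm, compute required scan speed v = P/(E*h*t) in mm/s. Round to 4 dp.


v = 246 / (55.5*0.12*0.023) = 1605.9538 mm/s


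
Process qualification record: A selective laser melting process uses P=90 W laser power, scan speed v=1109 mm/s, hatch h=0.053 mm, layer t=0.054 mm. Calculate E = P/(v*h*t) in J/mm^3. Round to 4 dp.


E = 90 / (1109*0.053*0.054) = 28.3558 J/mm^3


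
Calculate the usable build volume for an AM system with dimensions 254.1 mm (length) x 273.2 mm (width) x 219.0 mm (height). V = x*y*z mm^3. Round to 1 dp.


V = 254.1 * 273.2 * 219.0 = 15203006.3 mm^3


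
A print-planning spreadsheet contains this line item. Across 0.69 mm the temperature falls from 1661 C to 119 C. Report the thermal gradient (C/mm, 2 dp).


G = (1661-119)/0.69 = 2234.78 C/mm


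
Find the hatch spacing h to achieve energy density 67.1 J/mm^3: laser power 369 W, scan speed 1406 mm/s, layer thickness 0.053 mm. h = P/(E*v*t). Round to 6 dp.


h = 369 / (67.1*1406*0.053) = 0.073798 mm


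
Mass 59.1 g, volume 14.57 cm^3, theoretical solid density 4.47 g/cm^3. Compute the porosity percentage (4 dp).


rho_part = 59.1 / 14.57 = 4.05628003 g/cm^3
Porosity = (1 - 4.05628003/4.47)*100 = 9.2555 %


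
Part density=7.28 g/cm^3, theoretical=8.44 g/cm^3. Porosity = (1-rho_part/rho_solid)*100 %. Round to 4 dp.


Porosity = (1-7.28/8.44)*100 = 13.7441 %


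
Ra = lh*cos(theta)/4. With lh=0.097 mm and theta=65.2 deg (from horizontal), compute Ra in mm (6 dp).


Ra = 0.097 * cos(65.2) / 4 = 0.010172 mm


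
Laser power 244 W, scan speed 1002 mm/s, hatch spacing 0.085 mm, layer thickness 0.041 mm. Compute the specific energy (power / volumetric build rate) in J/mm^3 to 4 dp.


Build rate = 1002 * 0.085 * 0.041 = 3.49197 mm^3/s
SE = 244 / 3.49197 = 69.8746 J/mm^3


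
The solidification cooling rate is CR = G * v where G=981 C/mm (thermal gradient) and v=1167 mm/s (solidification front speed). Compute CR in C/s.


CR = 981 * 1167 = 1144827 C/s


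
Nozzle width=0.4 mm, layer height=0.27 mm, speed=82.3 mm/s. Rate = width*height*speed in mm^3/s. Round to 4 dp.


Rate = 0.4 * 0.27 * 82.3 = 8.8884 mm^3/s


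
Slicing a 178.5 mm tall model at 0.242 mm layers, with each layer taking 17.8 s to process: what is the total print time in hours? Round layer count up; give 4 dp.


Layers = ceil(178.5/0.242) = 738
t = 738 * 17.8 / 3600 = 3.649 hrs


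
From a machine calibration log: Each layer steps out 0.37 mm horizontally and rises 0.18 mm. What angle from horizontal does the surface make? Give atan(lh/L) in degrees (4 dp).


angle = atan(0.18/0.37) = 25.9423 degrees


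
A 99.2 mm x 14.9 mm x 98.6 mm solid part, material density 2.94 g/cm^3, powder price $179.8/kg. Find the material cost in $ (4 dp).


V = 99.2 * 14.9 * 98.6 = 145738.688 mm^3 = 145.738688 cm^3
Mass = 145.738688 * 2.94 / 1000 = 0.42847174 kg
Cost = 0.42847174 * 179.8 = 77.0392 $


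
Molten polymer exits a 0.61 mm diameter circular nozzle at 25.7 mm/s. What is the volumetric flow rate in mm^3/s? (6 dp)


A = pi*(0.61/2)^2 = 0.29224666 mm^2
Q = 0.29224666 * 25.7 = 7.510739 mm^3/s


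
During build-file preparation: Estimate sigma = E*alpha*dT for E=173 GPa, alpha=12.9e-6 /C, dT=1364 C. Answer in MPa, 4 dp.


sigma = 173*1000 * 12.9e-6 * 1364 = 3044.0388 MPa


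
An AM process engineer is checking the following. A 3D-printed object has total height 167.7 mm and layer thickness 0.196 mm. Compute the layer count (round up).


Layers = ceil(167.7/0.196) = 856


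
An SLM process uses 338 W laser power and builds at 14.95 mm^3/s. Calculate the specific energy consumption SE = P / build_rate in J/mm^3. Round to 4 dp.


SE = 338 / 14.95 = 22.6087 J/mm^3


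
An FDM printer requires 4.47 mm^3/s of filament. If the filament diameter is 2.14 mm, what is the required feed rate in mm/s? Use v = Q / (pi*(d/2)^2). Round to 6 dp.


A = pi*(2.14/2)^2 = 3.596809
v = 4.47 / 3.596809 = 1.242768 mm/s


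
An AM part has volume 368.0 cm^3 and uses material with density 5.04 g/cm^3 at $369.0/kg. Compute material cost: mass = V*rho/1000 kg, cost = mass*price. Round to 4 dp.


Mass = 368.0*5.04/1000 = 1.85472 kg
Cost = 1.85472 * 369.0 = 684.3917 $


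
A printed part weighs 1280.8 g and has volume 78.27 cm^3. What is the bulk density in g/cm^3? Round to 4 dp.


rho = 1280.8 / 78.27 = 16.3639 g/cm^3


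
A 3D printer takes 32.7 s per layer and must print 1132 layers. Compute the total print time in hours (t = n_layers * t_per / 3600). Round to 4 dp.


t = 1132 * 32.7 / 3600 = 10.2823 hrs


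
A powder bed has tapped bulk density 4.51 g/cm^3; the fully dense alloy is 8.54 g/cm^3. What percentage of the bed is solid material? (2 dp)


Packing = (4.51/8.54)*100 = 52.81 %


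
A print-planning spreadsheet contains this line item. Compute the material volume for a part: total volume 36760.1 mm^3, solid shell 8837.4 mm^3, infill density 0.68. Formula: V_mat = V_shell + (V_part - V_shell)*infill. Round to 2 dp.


V_infill = (36760.1 - 8837.4) * 0.68 = 18987.44
V_total = 8837.4 + 18987.44 = 27824.84 mm^3


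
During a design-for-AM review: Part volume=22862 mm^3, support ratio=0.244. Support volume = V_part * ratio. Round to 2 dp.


V_support = 22862 * 0.244 = 5578.33 mm^3


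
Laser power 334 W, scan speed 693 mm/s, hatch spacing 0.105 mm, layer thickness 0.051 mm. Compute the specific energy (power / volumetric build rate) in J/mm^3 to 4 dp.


Build rate = 693 * 0.105 * 0.051 = 3.711015 mm^3/s
SE = 334 / 3.711015 = 90.0023 J/mm^3


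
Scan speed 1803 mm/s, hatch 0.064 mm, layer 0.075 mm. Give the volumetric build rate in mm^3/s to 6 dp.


Rate = 1803 * 0.064 * 0.075 = 8.6544 mm^3/s


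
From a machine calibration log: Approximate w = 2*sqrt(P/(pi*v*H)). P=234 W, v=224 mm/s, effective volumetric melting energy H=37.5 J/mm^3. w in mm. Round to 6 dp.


w = 2*sqrt(234/(pi*224*37.5)) = 0.188332 mm


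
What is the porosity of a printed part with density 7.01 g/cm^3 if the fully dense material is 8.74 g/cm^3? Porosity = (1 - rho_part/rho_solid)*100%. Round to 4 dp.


Porosity = (1-7.01/8.74)*100 = 19.7941 %


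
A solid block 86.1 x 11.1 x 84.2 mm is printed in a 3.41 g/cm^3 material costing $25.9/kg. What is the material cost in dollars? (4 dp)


V = 86.1 * 11.1 * 84.2 = 80470.782 mm^3 = 80.470782 cm^3
Mass = 80.470782 * 3.41 / 1000 = 0.27440537 kg
Cost = 0.27440537 * 25.9 = 7.1071 $


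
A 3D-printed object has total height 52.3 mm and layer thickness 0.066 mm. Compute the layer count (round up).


Layers = ceil(52.3/0.066) = 793


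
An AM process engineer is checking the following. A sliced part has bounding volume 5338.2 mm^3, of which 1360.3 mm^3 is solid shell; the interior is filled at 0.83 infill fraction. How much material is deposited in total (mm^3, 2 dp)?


V_infill = (5338.2 - 1360.3) * 0.83 = 3301.66
V_total = 1360.3 + 3301.66 = 4661.96 mm^3


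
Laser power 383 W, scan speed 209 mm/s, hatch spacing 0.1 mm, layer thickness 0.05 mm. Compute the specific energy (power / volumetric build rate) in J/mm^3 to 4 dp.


Build rate = 209 * 0.1 * 0.05 = 1.045 mm^3/s
SE = 383 / 1.045 = 366.5072 J/mm^3


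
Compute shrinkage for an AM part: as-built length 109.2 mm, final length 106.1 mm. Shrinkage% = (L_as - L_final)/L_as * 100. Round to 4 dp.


Shrinkage = ((109.2-106.1)/109.2)*100 = 2.8388 %


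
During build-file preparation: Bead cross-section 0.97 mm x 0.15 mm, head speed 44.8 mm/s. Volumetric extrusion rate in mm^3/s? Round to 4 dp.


Rate = 0.97 * 0.15 * 44.8 = 6.5184 mm^3/s


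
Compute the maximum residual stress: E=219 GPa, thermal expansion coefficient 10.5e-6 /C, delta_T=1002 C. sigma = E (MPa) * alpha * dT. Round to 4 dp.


sigma = 219*1000 * 10.5e-6 * 1002 = 2304.099 MPa


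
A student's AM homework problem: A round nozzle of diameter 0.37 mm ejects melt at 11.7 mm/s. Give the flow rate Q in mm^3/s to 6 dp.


A = pi*(0.37/2)^2 = 0.10752101 mm^2
Q = 0.10752101 * 11.7 = 1.257996 mm^3/s


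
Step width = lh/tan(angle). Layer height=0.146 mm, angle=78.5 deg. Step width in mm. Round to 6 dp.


step = 0.146 / tan(78.5) = 0.029704 mm


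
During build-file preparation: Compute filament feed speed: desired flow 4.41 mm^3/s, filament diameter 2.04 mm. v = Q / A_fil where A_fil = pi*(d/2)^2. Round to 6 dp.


A = pi*(2.04/2)^2 = 3.268513
v = 4.41 / 3.268513 = 1.349237 mm/s


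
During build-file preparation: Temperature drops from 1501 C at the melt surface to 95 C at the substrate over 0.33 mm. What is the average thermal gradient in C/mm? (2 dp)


G = (1501-95)/0.33 = 4260.61 C/mm


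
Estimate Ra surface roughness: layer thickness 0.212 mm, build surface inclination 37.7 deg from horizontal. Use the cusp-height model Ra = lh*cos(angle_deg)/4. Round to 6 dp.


Ra = 0.212 * cos(37.7) / 4 = 0.041935 mm


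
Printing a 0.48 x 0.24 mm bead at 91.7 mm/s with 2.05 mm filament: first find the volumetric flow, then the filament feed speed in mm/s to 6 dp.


Q = 0.48 * 0.24 * 91.7 = 10.56384 mm^3/s
A_fil = pi*(2.05/2)^2 = 3.30063578 mm^2
v_feed = 10.56384 / 3.30063578 = 3.200547 mm/s


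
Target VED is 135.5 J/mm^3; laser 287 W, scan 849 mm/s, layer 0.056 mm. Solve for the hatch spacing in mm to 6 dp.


h = 287 / (135.5*849*0.056) = 0.04455 mm


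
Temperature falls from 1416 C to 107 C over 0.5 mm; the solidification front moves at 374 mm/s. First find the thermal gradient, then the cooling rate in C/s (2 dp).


G = (1416-107)/0.5 = 2618.0 C/mm
CR = 2618.0 * 374 = 979132.0 C/s


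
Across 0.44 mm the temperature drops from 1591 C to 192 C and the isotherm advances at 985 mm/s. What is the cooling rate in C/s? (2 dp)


G = (1591-192)/0.44 = 3179.54545455 C/mm
CR = 3179.54545455 * 985 = 3131852.27 C/s


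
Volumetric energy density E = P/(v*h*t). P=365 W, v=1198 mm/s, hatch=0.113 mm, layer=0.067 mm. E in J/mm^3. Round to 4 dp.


E = 365 / (1198*0.113*0.067) = 40.2423 J/mm^3


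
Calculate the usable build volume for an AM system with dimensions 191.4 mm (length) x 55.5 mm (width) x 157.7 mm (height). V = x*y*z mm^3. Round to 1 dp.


V = 191.4 * 55.5 * 157.7 = 1675199.8 mm^3


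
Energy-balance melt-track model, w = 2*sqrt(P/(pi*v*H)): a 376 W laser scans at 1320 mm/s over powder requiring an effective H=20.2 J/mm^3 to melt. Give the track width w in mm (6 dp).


w = 2*sqrt(376/(pi*1320*20.2)) = 0.133994 mm


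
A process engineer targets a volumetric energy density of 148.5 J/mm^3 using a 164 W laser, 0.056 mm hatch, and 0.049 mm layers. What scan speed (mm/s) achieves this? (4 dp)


v = 164 / (148.5*0.056*0.049) = 402.4698 mm/s


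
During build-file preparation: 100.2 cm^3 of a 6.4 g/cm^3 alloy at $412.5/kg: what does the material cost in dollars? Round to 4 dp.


Mass = 100.2*6.4/1000 = 0.64128 kg
Cost = 0.64128 * 412.5 = 264.528 $


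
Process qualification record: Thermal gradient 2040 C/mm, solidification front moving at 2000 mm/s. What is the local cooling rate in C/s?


CR = 2040 * 2000 = 4080000 C/s


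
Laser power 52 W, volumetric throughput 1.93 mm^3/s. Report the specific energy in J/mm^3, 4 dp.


SE = 52 / 1.93 = 26.943 J/mm^3


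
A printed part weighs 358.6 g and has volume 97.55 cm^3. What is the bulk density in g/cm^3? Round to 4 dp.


rho = 358.6 / 97.55 = 3.6761 g/cm^3


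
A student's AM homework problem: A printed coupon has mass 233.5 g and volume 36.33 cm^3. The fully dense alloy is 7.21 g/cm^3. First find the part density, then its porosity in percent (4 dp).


rho_part = 233.5 / 36.33 = 6.42719516 g/cm^3
Porosity = (1 - 6.42719516/7.21)*100 = 10.8572 %


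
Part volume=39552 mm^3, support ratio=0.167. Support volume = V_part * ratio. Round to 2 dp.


V_support = 39552 * 0.167 = 6605.18 mm^3


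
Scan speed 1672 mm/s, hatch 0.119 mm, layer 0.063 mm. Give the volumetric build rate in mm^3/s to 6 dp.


Rate = 1672 * 0.119 * 0.063 = 12.534984 mm^3/s


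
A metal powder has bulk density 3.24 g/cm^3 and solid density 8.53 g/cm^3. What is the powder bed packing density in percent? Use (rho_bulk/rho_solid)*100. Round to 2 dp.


Packing = (3.24/8.53)*100 = 37.98 %


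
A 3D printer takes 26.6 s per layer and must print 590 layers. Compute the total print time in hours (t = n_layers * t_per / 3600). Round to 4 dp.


t = 590 * 26.6 / 3600 = 4.3594 hrs


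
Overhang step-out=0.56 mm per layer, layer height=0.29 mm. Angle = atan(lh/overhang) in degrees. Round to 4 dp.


angle = atan(0.29/0.56) = 27.3777 degrees


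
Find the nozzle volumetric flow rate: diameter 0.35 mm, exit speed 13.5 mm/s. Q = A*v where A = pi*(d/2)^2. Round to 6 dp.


A = pi*(0.35/2)^2 = 0.09621128 mm^2
Q = 0.09621128 * 13.5 = 1.298852 mm^3/s


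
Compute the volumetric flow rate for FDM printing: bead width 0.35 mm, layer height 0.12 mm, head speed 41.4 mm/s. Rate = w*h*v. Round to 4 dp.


Rate = 0.35 * 0.12 * 41.4 = 1.7388 mm^3/s


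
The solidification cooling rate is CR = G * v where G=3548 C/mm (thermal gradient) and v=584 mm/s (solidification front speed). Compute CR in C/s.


CR = 3548 * 584 = 2072032 C/s


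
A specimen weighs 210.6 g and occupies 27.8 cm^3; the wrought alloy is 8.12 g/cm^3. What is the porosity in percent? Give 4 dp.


rho_part = 210.6 / 27.8 = 7.57553957 g/cm^3
Porosity = (1 - 7.57553957/8.12)*100 = 6.7052 %


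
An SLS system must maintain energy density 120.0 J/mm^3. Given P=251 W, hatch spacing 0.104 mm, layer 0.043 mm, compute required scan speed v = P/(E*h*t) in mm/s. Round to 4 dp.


v = 251 / (120.0*0.104*0.043) = 467.7251 mm/s


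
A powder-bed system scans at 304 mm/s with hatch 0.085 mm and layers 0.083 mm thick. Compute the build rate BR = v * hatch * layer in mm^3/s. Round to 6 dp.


Rate = 304 * 0.085 * 0.083 = 2.14472 mm^3/s


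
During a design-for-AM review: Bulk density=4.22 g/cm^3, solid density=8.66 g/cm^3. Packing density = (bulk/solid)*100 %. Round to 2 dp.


Packing = (4.22/8.66)*100 = 48.73 %


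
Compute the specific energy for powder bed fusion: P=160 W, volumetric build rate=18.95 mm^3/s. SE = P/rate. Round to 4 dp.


SE = 160 / 18.95 = 8.4433 J/mm^3


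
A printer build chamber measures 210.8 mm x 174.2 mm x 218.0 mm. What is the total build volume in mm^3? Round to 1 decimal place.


V = 210.8 * 174.2 * 218.0 = 8005256.5 mm^3


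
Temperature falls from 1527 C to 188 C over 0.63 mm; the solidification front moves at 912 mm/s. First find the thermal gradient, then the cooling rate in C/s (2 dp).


G = (1527-188)/0.63 = 2125.3968254 C/mm
CR = 2125.3968254 * 912 = 1938361.9 C/s


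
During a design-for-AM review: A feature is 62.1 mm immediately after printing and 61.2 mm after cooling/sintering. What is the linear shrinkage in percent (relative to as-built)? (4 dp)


Shrinkage = ((62.1-61.2)/62.1)*100 = 1.4493 %


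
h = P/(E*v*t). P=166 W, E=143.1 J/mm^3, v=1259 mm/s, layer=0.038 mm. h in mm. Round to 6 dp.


h = 166 / (143.1*1259*0.038) = 0.024247 mm


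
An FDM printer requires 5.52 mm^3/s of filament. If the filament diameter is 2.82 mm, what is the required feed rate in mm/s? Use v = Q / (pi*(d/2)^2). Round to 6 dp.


A = pi*(2.82/2)^2 = 6.2458
v = 5.52 / 6.2458 = 0.883794 mm/s


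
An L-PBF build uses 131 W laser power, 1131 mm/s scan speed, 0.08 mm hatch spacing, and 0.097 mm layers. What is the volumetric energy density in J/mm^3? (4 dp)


E = 131 / (1131*0.08*0.097) = 14.9261 J/mm^3


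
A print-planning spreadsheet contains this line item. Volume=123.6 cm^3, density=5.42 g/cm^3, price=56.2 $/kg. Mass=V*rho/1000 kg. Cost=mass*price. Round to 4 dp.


Mass = 123.6*5.42/1000 = 0.669912 kg
Cost = 0.669912 * 56.2 = 37.6491 $


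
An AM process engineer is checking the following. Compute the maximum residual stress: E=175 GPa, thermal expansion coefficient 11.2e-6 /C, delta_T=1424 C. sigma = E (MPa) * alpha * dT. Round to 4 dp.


sigma = 175*1000 * 11.2e-6 * 1424 = 2791.04 MPa


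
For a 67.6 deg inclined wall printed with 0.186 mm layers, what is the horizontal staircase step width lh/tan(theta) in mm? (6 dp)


step = 0.186 / tan(67.6) = 0.076664 mm


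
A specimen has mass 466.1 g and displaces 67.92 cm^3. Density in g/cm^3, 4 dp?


rho = 466.1 / 67.92 = 6.8625 g/cm^3


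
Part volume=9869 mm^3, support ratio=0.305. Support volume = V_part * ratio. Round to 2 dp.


V_support = 9869 * 0.305 = 3010.05 mm^3


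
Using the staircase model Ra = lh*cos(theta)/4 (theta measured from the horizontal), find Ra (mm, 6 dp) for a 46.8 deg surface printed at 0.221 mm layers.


Ra = 0.221 * cos(46.8) / 4 = 0.037821 mm


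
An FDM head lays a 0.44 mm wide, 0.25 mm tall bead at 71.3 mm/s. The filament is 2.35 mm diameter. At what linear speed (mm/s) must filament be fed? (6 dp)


Q = 0.44 * 0.25 * 71.3 = 7.843 mm^3/s
A_fil = pi*(2.35/2)^2 = 4.33736136 mm^2
v_feed = 7.843 / 4.33736136 = 1.808242 mm/s


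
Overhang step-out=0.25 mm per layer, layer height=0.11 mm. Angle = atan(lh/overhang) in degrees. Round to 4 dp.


angle = atan(0.11/0.25) = 23.7495 degrees


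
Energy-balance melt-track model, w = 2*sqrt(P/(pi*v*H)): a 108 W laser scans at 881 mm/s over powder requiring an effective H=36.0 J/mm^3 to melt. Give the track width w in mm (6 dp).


w = 2*sqrt(108/(pi*881*36.0)) = 0.065846 mm


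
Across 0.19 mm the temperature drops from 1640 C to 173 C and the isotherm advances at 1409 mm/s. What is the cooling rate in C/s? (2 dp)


G = (1640-173)/0.19 = 7721.05263158 C/mm
CR = 7721.05263158 * 1409 = 10878963.16 C/s


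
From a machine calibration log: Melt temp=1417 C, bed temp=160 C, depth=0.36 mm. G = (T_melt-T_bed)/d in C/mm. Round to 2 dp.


G = (1417-160)/0.36 = 3491.67 C/mm


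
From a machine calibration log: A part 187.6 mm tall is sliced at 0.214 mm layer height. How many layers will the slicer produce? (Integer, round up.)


Layers = ceil(187.6/0.214) = 877


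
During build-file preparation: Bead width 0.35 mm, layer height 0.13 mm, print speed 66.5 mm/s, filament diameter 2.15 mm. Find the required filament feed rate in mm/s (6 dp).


Q = 0.35 * 0.13 * 66.5 = 3.02575 mm^3/s
A_fil = pi*(2.15/2)^2 = 3.63050301 mm^2
v_feed = 3.02575 / 3.63050301 = 0.833424 mm/s


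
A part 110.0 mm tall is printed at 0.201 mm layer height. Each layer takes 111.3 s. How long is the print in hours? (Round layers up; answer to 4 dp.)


Layers = ceil(110.0/0.201) = 548
t = 548 * 111.3 / 3600 = 16.9423 hrs


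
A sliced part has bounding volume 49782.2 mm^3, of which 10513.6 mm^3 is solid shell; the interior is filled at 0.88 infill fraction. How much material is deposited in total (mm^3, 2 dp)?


V_infill = (49782.2 - 10513.6) * 0.88 = 34556.37
V_total = 10513.6 + 34556.37 = 45069.97 mm^3


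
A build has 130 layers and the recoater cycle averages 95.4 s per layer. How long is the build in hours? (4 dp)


t = 130 * 95.4 / 3600 = 3.445 hrs


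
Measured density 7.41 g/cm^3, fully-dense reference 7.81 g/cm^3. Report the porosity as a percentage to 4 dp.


Porosity = (1-7.41/7.81)*100 = 5.1216 %


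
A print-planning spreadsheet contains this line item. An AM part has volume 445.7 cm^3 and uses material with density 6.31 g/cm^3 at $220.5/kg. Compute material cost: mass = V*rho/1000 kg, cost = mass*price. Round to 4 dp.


Mass = 445.7*6.31/1000 = 2.812367 kg
Cost = 2.812367 * 220.5 = 620.1269 $


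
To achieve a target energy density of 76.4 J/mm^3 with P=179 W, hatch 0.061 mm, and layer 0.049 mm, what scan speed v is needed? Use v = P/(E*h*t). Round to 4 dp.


v = 179 / (76.4*0.061*0.049) = 783.8514 mm/s
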